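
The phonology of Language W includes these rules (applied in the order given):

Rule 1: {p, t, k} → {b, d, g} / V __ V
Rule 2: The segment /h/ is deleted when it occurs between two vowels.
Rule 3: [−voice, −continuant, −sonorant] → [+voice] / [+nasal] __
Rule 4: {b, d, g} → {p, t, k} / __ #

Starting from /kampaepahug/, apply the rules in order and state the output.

kambaebauk

Rule 1 (intervocalic voicing): /p/ is a voiceless stop between vowels /e/ and /a/, so it voices to [b]. /kampaepahug/ → kampaebahug.
Rule 2 (intervocalic h-deletion): /h/ occurs between vowels /a/ and /u/, so it deletes. /kampaebahug/ → kampaebaug.
Rule 3 (post-nasal voicing): /p/ is a voiceless stop immediately after the nasal /m/, so it voices to [b]. /kampaebaug/ → kambaebaug.
Rule 4 (final devoicing): /g/ is a voiced stop in word-final position, so it devoices to [k]. /kambaebaug/ → kambaebauk.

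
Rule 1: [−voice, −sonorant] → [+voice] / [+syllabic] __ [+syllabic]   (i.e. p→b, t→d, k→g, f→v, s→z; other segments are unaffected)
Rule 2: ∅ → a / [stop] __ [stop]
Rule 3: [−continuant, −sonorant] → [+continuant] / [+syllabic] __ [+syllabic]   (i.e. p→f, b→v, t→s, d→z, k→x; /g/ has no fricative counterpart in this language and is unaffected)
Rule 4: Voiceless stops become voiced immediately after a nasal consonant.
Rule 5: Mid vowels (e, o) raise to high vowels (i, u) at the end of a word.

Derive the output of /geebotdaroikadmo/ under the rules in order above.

Rule 1 (intervocalic voicing): /k/ is a voiceless obstruent between vowels /i/ and /a/, so it voices to [g]. /geebotdaroikadmo/ → geebotdaroigadmo.
Rule 2 (stop-cluster a-epenthesis): /t/ and /d/ form a stop–stop cluster, so [a] is inserted between them. /geebotdaroigadmo/ → geebotadaroigadmo.
Rule 3 (intervocalic spirantization): /b/ is a stop between vowels /e/ and /o/, so it spirantizes to the fricative [v]. /t/ is a stop between vowels /o/ and /a/, so it spirantizes to the fricative [s]. /d/ is a stop between vowels /a/ and /a/, so it spirantizes to the fricative [z]. /geebotadaroigadmo/ → geevosazaroigadmo.
Rule 4 (post-nasal voicing): no segment meets the environment; /geevosazaroigadmo/ is unchanged.
Rule 5 (final vowel raising): /o/ is a mid vowel in word-final position, so it raises to [u]. /geevosazaroigadmo/ → geevosazaroigadmu.

geevosazaroigadmu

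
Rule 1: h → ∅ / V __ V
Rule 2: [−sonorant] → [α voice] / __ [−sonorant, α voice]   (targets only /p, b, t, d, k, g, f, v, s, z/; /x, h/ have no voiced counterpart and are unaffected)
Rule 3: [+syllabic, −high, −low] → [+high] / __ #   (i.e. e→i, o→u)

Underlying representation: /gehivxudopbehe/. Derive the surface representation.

geifxudobbei

Rule 1 (intervocalic h-deletion): /h/ occurs between vowels /e/ and /i/, so it deletes. /h/ occurs between vowels /e/ and /e/, so it deletes. /gehivxudopbehe/ → geivxudopbee.
Rule 2 (regressive voicing assimilation): /v/ precedes the voiceless obstruent /x/, so it devoices to [f] by assimilation. /p/ precedes the voiced obstruent /b/, so it voices to [b] by assimilation. /geivxudopbee/ → geifxudobbee.
Rule 3 (final vowel raising): /e/ is a mid vowel in word-final position, so it raises to [i]. /geifxudobbee/ → geifxudobbei.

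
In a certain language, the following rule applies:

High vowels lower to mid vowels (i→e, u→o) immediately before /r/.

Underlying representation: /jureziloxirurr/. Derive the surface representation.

joreziloxerorr

Scanning /jureziloxirurr/: /u/ is a high vowel immediately before /r/, so it lowers to [o]; /i/ at position 6 is not in the conditioning environment; /i/ is a high vowel immediately before /r/, so it lowers to [e]; /u/ is a high vowel immediately before /r/, so it lowers to [o].
Result: [joreziloxerorr].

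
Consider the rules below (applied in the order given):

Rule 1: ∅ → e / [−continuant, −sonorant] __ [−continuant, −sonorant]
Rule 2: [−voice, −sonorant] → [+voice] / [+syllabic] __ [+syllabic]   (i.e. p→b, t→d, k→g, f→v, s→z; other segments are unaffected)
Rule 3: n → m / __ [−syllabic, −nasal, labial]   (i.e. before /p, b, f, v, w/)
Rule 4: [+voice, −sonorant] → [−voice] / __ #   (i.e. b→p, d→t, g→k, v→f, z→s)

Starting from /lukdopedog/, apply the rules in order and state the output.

lugedobedok

Rule 1 (stop-cluster e-epenthesis): /k/ and /d/ form a stop–stop cluster, so [e] is inserted between them. /lukdopedog/ → lukedopedog.
Rule 2 (intervocalic voicing): /k/ is a voiceless obstruent between vowels /u/ and /e/, so it voices to [g]. /p/ is a voiceless obstruent between vowels /o/ and /e/, so it voices to [b]. /lukedopedog/ → lugedobedog.
Rule 3 (nasal place assimilation): no segment meets the environment; /lugedobedog/ is unchanged.
Rule 4 (final devoicing): /g/ is a voiced obstruent in word-final position, so it devoices to [k]. /lugedobedog/ → lugedobedok.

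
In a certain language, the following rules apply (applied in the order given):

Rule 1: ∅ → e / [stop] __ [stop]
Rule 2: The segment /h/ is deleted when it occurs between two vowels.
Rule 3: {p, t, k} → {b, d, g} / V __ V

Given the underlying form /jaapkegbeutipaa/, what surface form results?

Rule 1 (stop-cluster e-epenthesis): /p/ and /k/ form a stop–stop cluster, so [e] is inserted between them. /g/ and /b/ form a stop–stop cluster, so [e] is inserted between them. /jaapkegbeutipaa/ → jaapekegebeutipaa.
Rule 2 (intervocalic h-deletion): no segment meets the environment; /jaapekegebeutipaa/ is unchanged.
Rule 3 (intervocalic voicing): /p/ is a voiceless stop between vowels /a/ and /e/, so it voices to [b]. /k/ is a voiceless stop between vowels /e/ and /e/, so it voices to [g]. /t/ is a voiceless stop between vowels /u/ and /i/, so it voices to [d]. /p/ is a voiceless stop between vowels /i/ and /a/, so it voices to [b]. /jaapekegebeutipaa/ → jaabegegebeudibaa.

jaabegegebeudibaa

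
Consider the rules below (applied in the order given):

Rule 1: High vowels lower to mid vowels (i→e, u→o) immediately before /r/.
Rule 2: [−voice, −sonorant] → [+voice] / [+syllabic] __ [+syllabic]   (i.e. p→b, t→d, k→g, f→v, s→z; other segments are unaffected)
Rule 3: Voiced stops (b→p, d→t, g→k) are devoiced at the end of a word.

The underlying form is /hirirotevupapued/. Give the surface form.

hererodevubabuet

Rule 1 (pre-rhotic lowering): /i/ is a high vowel immediately before /r/, so it lowers to [e]. /i/ is a high vowel immediately before /r/, so it lowers to [e]. /hirirotevupapued/ → hererotevupapued.
Rule 2 (intervocalic voicing): /t/ is a voiceless obstruent between vowels /o/ and /e/, so it voices to [d]. /p/ is a voiceless obstruent between vowels /u/ and /a/, so it voices to [b]. /p/ is a voiceless obstruent between vowels /a/ and /u/, so it voices to [b]. /hererotevupapued/ → hererodevubabued.
Rule 3 (final devoicing): /d/ is a voiced stop in word-final position, so it devoices to [t]. /hererodevubabued/ → hererodevubabuet.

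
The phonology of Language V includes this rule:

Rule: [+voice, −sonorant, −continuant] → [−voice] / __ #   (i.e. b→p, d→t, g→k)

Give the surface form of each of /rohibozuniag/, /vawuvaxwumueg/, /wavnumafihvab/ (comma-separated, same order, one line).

rohibozuniak, vawuvaxwumuek, wavnumafihvap

/rohibozuniag/: /g/ is a voiced stop in word-final position, so it devoices to [k]. → [rohibozuniak].
/vawuvaxwumueg/: /g/ is a voiced stop in word-final position, so it devoices to [k]. → [vawuvaxwumuek].
/wavnumafihvab/: /b/ is a voiced stop in word-final position, so it devoices to [p]. → [wavnumafihvap].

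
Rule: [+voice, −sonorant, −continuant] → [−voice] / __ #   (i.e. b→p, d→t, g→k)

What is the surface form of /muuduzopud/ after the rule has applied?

muuduzoput

Scanning /muuduzopud/: /d/ at position 4 is not in the conditioning environment; /d/ is a voiced stop in word-final position, so it devoices to [t].
Result: [muuduzoput].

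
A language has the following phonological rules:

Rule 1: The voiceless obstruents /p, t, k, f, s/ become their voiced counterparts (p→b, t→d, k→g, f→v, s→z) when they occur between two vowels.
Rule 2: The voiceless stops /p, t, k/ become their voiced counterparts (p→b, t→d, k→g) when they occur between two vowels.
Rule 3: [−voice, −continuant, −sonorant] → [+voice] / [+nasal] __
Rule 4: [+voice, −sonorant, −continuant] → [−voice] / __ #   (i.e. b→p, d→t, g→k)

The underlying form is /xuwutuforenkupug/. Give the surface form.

xuwuduvorengubuk

Rule 1 (intervocalic voicing): /t/ is a voiceless obstruent between vowels /u/ and /u/, so it voices to [d]. /f/ is a voiceless obstruent between vowels /u/ and /o/, so it voices to [v]. /p/ is a voiceless obstruent between vowels /u/ and /u/, so it voices to [b]. /xuwutuforenkupug/ → xuwuduvorenkubug.
Rule 2 (intervocalic voicing): no segment meets the environment; /xuwuduvorenkubug/ is unchanged.
Rule 3 (post-nasal voicing): /k/ is a voiceless stop immediately after the nasal /n/, so it voices to [g]. /xuwuduvorenkubug/ → xuwuduvorengubug.
Rule 4 (final devoicing): /g/ is a voiced stop in word-final position, so it devoices to [k]. /xuwuduvorengubug/ → xuwuduvorengubuk.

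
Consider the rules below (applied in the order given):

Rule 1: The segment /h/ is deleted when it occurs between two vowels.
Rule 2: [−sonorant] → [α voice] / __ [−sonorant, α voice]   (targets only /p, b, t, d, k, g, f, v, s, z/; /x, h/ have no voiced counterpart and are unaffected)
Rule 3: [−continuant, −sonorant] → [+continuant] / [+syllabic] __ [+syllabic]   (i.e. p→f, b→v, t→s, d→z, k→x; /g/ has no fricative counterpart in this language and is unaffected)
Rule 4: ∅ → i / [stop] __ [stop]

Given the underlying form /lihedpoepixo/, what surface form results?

Rule 1 (intervocalic h-deletion): /h/ occurs between vowels /i/ and /e/, so it deletes. /lihedpoepixo/ → liedpoepixo.
Rule 2 (regressive voicing assimilation): /d/ precedes the voiceless obstruent /p/, so it devoices to [t] by assimilation. /liedpoepixo/ → lietpoepixo.
Rule 3 (intervocalic spirantization): /p/ is a stop between vowels /e/ and /i/, so it spirantizes to the fricative [f]. /lietpoepixo/ → lietpoefixo.
Rule 4 (stop-cluster i-epenthesis): /t/ and /p/ form a stop–stop cluster, so [i] is inserted between them. /lietpoefixo/ → lietipoefixo.

lietipoefixo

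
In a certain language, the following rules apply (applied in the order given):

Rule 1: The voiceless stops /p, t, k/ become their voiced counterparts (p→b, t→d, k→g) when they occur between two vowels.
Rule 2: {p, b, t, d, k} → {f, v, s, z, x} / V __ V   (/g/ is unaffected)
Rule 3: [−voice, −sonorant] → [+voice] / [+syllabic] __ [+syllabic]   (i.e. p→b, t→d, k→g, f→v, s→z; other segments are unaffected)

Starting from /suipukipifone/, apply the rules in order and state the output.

suivugivivone

Rule 1 (intervocalic voicing): /p/ is a voiceless stop between vowels /i/ and /u/, so it voices to [b]. /k/ is a voiceless stop between vowels /u/ and /i/, so it voices to [g]. /p/ is a voiceless stop between vowels /i/ and /i/, so it voices to [b]. /suipukipifone/ → suibugibifone.
Rule 2 (intervocalic spirantization): /b/ is a stop between vowels /i/ and /u/, so it spirantizes to the fricative [v]. /b/ is a stop between vowels /i/ and /i/, so it spirantizes to the fricative [v]. /suibugibifone/ → suivugivifone.
Rule 3 (intervocalic voicing): /f/ is a voiceless obstruent between vowels /i/ and /o/, so it voices to [v]. /suivugivifone/ → suivugivivone.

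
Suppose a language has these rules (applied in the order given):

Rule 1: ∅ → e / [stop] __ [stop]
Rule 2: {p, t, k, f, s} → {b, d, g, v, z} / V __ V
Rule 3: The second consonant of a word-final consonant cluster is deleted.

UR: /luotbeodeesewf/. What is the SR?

Rule 1 (stop-cluster e-epenthesis): /t/ and /b/ form a stop–stop cluster, so [e] is inserted between them. /luotbeodeesewf/ → luotebeodeesewf.
Rule 2 (intervocalic voicing): /t/ is a voiceless obstruent between vowels /o/ and /e/, so it voices to [d]. /s/ is a voiceless obstruent between vowels /e/ and /e/, so it voices to [z]. /luotebeodeesewf/ → luodebeodeezewf.
Rule 3 (final cluster simplification): /f/ is the second consonant of a word-final cluster /wf/, so it deletes. /luodebeodeezewf/ → luodebeodeezew.

luodebeodeezew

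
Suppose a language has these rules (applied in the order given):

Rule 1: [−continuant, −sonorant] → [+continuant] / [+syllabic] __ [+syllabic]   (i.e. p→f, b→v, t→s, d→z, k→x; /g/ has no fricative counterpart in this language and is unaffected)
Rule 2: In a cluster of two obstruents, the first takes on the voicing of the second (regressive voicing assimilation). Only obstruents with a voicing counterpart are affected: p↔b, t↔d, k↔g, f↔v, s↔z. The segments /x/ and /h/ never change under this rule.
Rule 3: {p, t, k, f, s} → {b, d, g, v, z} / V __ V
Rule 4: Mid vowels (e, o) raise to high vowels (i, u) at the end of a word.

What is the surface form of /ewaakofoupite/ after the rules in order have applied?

ewaaxovouvizi

Rule 1 (intervocalic spirantization): /k/ is a stop between vowels /a/ and /o/, so it spirantizes to the fricative [x]. /p/ is a stop between vowels /u/ and /i/, so it spirantizes to the fricative [f]. /t/ is a stop between vowels /i/ and /e/, so it spirantizes to the fricative [s]. /ewaakofoupite/ → ewaaxofoufise.
Rule 2 (regressive voicing assimilation): no segment meets the environment; /ewaaxofoufise/ is unchanged.
Rule 3 (intervocalic voicing): /f/ is a voiceless obstruent between vowels /o/ and /o/, so it voices to [v]. /f/ is a voiceless obstruent between vowels /u/ and /i/, so it voices to [v]. /s/ is a voiceless obstruent between vowels /i/ and /e/, so it voices to [z]. /ewaaxofoufise/ → ewaaxovouvize.
Rule 4 (final vowel raising): /e/ is a mid vowel in word-final position, so it raises to [i]. /ewaaxovouvize/ → ewaaxovouvizi.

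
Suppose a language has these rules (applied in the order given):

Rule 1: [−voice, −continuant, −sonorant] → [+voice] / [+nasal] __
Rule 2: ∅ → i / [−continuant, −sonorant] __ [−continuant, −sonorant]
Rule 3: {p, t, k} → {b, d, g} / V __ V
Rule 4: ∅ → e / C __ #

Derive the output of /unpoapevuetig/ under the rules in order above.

Rule 1 (post-nasal voicing): /p/ is a voiceless stop immediately after the nasal /n/, so it voices to [b]. /unpoapevuetig/ → unboapevuetig.
Rule 2 (stop-cluster i-epenthesis): no segment meets the environment; /unboapevuetig/ is unchanged.
Rule 3 (intervocalic voicing): /p/ is a voiceless stop between vowels /a/ and /e/, so it voices to [b]. /t/ is a voiceless stop between vowels /e/ and /i/, so it voices to [d]. /unboapevuetig/ → unboabevuedig.
Rule 4 (final e-epenthesis): the form ends in the consonant /g/, so [e] is inserted word-finally. /unboabevuedig/ → unboabevuedige.

unboabevuedige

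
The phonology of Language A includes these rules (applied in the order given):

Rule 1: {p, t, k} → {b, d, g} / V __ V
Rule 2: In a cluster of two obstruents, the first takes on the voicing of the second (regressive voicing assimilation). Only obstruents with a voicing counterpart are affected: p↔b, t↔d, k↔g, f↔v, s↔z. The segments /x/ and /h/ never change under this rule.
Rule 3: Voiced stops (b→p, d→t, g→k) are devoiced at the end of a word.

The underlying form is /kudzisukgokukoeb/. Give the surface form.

Rule 1 (intervocalic voicing): /k/ is a voiceless stop between vowels /o/ and /u/, so it voices to [g]. /k/ is a voiceless stop between vowels /u/ and /o/, so it voices to [g]. /kudzisukgokukoeb/ → kudzisukgogugoeb.
Rule 2 (regressive voicing assimilation): /k/ precedes the voiced obstruent /g/, so it voices to [g] by assimilation. /kudzisukgogugoeb/ → kudzisuggogugoeb.
Rule 3 (final devoicing): /b/ is a voiced stop in word-final position, so it devoices to [p]. /kudzisuggogugoeb/ → kudzisuggogugoep.

kudzisuggogugoep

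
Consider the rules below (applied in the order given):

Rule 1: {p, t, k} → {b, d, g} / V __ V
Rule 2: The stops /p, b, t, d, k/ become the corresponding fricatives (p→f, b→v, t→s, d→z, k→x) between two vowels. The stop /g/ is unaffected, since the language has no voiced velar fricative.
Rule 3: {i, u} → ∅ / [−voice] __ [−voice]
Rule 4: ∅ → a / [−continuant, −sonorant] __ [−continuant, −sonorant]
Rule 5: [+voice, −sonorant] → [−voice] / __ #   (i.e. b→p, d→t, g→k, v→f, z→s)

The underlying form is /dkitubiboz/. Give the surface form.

dakizuvivos

Rule 1 (intervocalic voicing): /t/ is a voiceless stop between vowels /i/ and /u/, so it voices to [d]. /dkitubiboz/ → dkidubiboz.
Rule 2 (intervocalic spirantization): /d/ is a stop between vowels /i/ and /u/, so it spirantizes to the fricative [z]. /b/ is a stop between vowels /u/ and /i/, so it spirantizes to the fricative [v]. /b/ is a stop between vowels /i/ and /o/, so it spirantizes to the fricative [v]. /dkidubiboz/ → dkizuvivoz.
Rule 3 (high vowel syncope): no segment meets the environment; /dkizuvivoz/ is unchanged.
Rule 4 (stop-cluster a-epenthesis): /d/ and /k/ form a stop–stop cluster, so [a] is inserted between them. /dkizuvivoz/ → dakizuvivoz.
Rule 5 (final devoicing): /z/ is a voiced obstruent in word-final position, so it devoices to [s]. /dakizuvivoz/ → dakizuvivos.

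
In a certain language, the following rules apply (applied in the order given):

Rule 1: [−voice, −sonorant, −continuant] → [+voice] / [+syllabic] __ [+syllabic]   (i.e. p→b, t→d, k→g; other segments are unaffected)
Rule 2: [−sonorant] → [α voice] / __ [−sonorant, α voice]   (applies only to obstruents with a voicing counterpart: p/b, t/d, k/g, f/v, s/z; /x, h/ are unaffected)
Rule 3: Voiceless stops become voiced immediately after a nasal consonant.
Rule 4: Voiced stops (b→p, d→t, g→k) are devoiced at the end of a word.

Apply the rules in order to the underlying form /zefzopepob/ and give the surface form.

zevzobebop

Rule 1 (intervocalic voicing): /p/ is a voiceless stop between vowels /o/ and /e/, so it voices to [b]. /p/ is a voiceless stop between vowels /e/ and /o/, so it voices to [b]. /zefzopepob/ → zefzobebob.
Rule 2 (regressive voicing assimilation): /f/ precedes the voiced obstruent /z/, so it voices to [v] by assimilation. /zefzobebob/ → zevzobebob.
Rule 3 (post-nasal voicing): no segment meets the environment; /zevzobebob/ is unchanged.
Rule 4 (final devoicing): /b/ is a voiced stop in word-final position, so it devoices to [p]. /zevzobebob/ → zevzobebop.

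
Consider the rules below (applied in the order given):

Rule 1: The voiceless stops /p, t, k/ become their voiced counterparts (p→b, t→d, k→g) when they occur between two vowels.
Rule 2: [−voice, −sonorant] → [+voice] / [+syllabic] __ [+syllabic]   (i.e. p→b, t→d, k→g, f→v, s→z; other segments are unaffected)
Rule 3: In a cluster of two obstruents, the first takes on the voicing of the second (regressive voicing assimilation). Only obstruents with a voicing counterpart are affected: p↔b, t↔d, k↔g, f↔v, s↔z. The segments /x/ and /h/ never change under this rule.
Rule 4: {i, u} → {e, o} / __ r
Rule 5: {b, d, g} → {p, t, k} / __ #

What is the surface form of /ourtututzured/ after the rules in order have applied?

oortududzoret

Rule 1 (intervocalic voicing): /t/ is a voiceless stop between vowels /u/ and /u/, so it voices to [d]. /ourtututzured/ → ourtudutzured.
Rule 2 (intervocalic voicing): no segment meets the environment; /ourtudutzured/ is unchanged.
Rule 3 (regressive voicing assimilation): /t/ precedes the voiced obstruent /z/, so it voices to [d] by assimilation. /ourtudutzured/ → ourtududzured.
Rule 4 (pre-rhotic lowering): /u/ is a high vowel immediately before /r/, so it lowers to [o]. /u/ is a high vowel immediately before /r/, so it lowers to [o]. /ourtududzured/ → oortududzored.
Rule 5 (final devoicing): /d/ is a voiced stop in word-final position, so it devoices to [t]. /oortududzored/ → oortududzoret.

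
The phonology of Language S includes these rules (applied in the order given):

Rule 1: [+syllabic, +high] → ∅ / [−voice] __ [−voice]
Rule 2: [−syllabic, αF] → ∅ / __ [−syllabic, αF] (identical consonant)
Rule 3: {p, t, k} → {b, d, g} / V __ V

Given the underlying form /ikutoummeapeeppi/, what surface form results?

Rule 1 (high vowel syncope): /u/ is a high vowel flanked by voiceless consonants /k/ and /t/, so it deletes. /ikutoummeapeeppi/ → iktoummeapeeppi.
Rule 2 (degemination): /mm/ is a geminate; the first /m/ deletes. /pp/ is a geminate; the first /p/ deletes. /iktoummeapeeppi/ → iktoumeapeepi.
Rule 3 (intervocalic voicing): /p/ is a voiceless stop between vowels /a/ and /e/, so it voices to [b]. /p/ is a voiceless stop between vowels /e/ and /i/, so it voices to [b]. /iktoumeapeepi/ → iktoumeabeebi.

iktoumeabeebi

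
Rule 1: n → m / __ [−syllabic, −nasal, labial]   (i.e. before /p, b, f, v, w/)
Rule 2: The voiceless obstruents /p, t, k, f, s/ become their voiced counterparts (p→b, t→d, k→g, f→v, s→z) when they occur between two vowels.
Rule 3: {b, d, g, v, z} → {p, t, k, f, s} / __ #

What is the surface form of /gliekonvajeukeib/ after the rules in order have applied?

gliegomvajeugeip

Rule 1 (nasal place assimilation): /n/ precedes the labial consonant /v/, so it assimilates in place to [m]. /gliekonvajeukeib/ → gliekomvajeukeib.
Rule 2 (intervocalic voicing): /k/ is a voiceless obstruent between vowels /e/ and /o/, so it voices to [g]. /k/ is a voiceless obstruent between vowels /u/ and /e/, so it voices to [g]. /gliekomvajeukeib/ → gliegomvajeugeib.
Rule 3 (final devoicing): /b/ is a voiced obstruent in word-final position, so it devoices to [p]. /gliegomvajeugeib/ → gliegomvajeugeip.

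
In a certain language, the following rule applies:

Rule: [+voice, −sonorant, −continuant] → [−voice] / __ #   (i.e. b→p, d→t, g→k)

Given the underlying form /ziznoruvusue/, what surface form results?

ziznoruvusue

No segment of /ziznoruvusue/ meets the structural description of the rule, so the form surfaces unchanged.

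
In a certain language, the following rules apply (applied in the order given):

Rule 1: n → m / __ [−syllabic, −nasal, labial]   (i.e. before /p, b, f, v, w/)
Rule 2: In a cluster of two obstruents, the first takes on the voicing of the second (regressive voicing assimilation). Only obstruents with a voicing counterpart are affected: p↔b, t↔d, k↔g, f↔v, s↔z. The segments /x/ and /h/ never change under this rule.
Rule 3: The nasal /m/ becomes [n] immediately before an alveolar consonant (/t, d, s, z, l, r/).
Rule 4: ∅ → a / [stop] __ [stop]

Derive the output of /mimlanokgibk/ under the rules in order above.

Rule 1 (nasal place assimilation): no segment meets the environment; /mimlanokgibk/ is unchanged.
Rule 2 (regressive voicing assimilation): /k/ precedes the voiced obstruent /g/, so it voices to [g] by assimilation. /b/ precedes the voiceless obstruent /k/, so it devoices to [p] by assimilation. /mimlanokgibk/ → mimlanoggipk.
Rule 3 (nasal place assimilation): /m/ precedes the alveolar consonant /l/, so it assimilates in place to [n]. /mimlanoggipk/ → minlanoggipk.
Rule 4 (stop-cluster a-epenthesis): /g/ and /g/ form a stop–stop cluster, so [a] is inserted between them. /p/ and /k/ form a stop–stop cluster, so [a] is inserted between them. /minlanoggipk/ → minlanogagipak.

minlanogagipak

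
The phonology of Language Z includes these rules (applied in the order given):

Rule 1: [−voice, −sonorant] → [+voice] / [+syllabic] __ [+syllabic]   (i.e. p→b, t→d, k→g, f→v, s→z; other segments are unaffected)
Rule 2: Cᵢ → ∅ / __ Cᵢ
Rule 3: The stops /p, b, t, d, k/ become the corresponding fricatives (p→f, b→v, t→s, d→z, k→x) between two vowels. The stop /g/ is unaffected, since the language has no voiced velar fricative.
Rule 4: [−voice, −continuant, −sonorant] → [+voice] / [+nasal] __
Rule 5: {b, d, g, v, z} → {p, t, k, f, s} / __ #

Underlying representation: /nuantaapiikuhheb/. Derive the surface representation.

Rule 1 (intervocalic voicing): /p/ is a voiceless obstruent between vowels /a/ and /i/, so it voices to [b]. /k/ is a voiceless obstruent between vowels /i/ and /u/, so it voices to [g]. /nuantaapiikuhheb/ → nuantaabiiguhheb.
Rule 2 (degemination): /hh/ is a geminate; the first /h/ deletes. /nuantaabiiguhheb/ → nuantaabiiguheb.
Rule 3 (intervocalic spirantization): /b/ is a stop between vowels /a/ and /i/, so it spirantizes to the fricative [v]. /nuantaabiiguheb/ → nuantaaviiguheb.
Rule 4 (post-nasal voicing): /t/ is a voiceless stop immediately after the nasal /n/, so it voices to [d]. /nuantaaviiguheb/ → nuandaaviiguheb.
Rule 5 (final devoicing): /b/ is a voiced obstruent in word-final position, so it devoices to [p]. /nuandaaviiguheb/ → nuandaaviiguhep.

nuandaaviiguhep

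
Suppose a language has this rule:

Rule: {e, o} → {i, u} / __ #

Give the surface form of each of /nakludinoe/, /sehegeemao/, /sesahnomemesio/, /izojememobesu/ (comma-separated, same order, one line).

/nakludinoe/: /e/ is a mid vowel in word-final position, so it raises to [i]. → [nakludinoi].
/sehegeemao/: /o/ is a mid vowel in word-final position, so it raises to [u]. → [sehegeemau].
/sesahnomemesio/: /o/ is a mid vowel in word-final position, so it raises to [u]. → [sesahnomemesiu].
/izojememobesu/: the rule's environment is not met; surfaces unchanged as [izojememobesu].

nakludinoi, sehegeemau, sesahnomemesiu, izojememobesu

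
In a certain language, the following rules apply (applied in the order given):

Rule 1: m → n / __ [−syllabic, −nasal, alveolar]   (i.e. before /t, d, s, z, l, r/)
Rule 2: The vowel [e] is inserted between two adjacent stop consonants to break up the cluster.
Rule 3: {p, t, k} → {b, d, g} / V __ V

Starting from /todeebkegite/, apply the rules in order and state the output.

todeebegegide

Rule 1 (nasal place assimilation): no segment meets the environment; /todeebkegite/ is unchanged.
Rule 2 (stop-cluster e-epenthesis): /b/ and /k/ form a stop–stop cluster, so [e] is inserted between them. /todeebkegite/ → todeebekegite.
Rule 3 (intervocalic voicing): /k/ is a voiceless stop between vowels /e/ and /e/, so it voices to [g]. /t/ is a voiceless stop between vowels /i/ and /e/, so it voices to [d]. /todeebekegite/ → todeebegegide.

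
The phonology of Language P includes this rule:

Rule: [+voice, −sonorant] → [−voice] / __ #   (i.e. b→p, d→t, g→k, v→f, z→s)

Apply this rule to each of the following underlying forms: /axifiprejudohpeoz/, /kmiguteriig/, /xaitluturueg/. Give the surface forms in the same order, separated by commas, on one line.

/axifiprejudohpeoz/: /z/ is a voiced obstruent in word-final position, so it devoices to [s]. → [axifiprejudohpeos].
/kmiguteriig/: /g/ is a voiced obstruent in word-final position, so it devoices to [k]. → [kmiguteriik].
/xaitluturueg/: /g/ is a voiced obstruent in word-final position, so it devoices to [k]. → [xaitluturuek].

axifiprejudohpeos, kmiguteriik, xaitluturuek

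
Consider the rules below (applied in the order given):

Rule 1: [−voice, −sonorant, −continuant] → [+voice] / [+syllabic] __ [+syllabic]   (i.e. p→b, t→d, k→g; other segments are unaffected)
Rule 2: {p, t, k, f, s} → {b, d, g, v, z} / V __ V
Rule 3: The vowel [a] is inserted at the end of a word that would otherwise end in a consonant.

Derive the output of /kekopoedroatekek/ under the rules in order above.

Rule 1 (intervocalic voicing): /k/ is a voiceless stop between vowels /e/ and /o/, so it voices to [g]. /p/ is a voiceless stop between vowels /o/ and /o/, so it voices to [b]. /t/ is a voiceless stop between vowels /a/ and /e/, so it voices to [d]. /k/ is a voiceless stop between vowels /e/ and /e/, so it voices to [g]. /kekopoedroatekek/ → kegoboedroadegek.
Rule 2 (intervocalic voicing): no segment meets the environment; /kegoboedroadegek/ is unchanged.
Rule 3 (final a-epenthesis): the form ends in the consonant /k/, so [a] is inserted word-finally. /kegoboedroadegek/ → kegoboedroadegeka.

kegoboedroadegeka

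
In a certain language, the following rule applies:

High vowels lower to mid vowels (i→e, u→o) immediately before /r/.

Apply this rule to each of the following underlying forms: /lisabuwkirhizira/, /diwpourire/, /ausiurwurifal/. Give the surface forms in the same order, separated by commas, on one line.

/lisabuwkirhizira/: /i/ is a high vowel immediately before /r/, so it lowers to [e]. /i/ is a high vowel immediately before /r/, so it lowers to [e]. → [lisabuwkerhizera].
/diwpourire/: /u/ is a high vowel immediately before /r/, so it lowers to [o]. /i/ is a high vowel immediately before /r/, so it lowers to [e]. → [diwpoorere].
/ausiurwurifal/: /u/ is a high vowel immediately before /r/, so it lowers to [o]. /u/ is a high vowel immediately before /r/, so it lowers to [o]. → [ausiorworifal].

lisabuwkerhizera, diwpoorere, ausiorworifal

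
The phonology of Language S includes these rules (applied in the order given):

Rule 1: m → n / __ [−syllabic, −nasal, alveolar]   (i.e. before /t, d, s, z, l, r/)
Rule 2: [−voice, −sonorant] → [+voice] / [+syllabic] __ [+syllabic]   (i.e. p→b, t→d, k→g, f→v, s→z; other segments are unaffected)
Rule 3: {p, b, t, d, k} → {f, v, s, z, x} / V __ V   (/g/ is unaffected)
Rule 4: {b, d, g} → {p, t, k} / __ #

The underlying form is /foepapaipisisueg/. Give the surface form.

foevavaivizizuek

Rule 1 (nasal place assimilation): no segment meets the environment; /foepapaipisisueg/ is unchanged.
Rule 2 (intervocalic voicing): /p/ is a voiceless obstruent between vowels /e/ and /a/, so it voices to [b]. /p/ is a voiceless obstruent between vowels /a/ and /a/, so it voices to [b]. /p/ is a voiceless obstruent between vowels /i/ and /i/, so it voices to [b]. /s/ is a voiceless obstruent between vowels /i/ and /i/, so it voices to [z]. /s/ is a voiceless obstruent between vowels /i/ and /u/, so it voices to [z]. /foepapaipisisueg/ → foebabaibizizueg.
Rule 3 (intervocalic spirantization): /b/ is a stop between vowels /e/ and /a/, so it spirantizes to the fricative [v]. /b/ is a stop between vowels /a/ and /a/, so it spirantizes to the fricative [v]. /b/ is a stop between vowels /i/ and /i/, so it spirantizes to the fricative [v]. /foebabaibizizueg/ → foevavaivizizueg.
Rule 4 (final devoicing): /g/ is a voiced stop in word-final position, so it devoices to [k]. /foevavaivizizueg/ → foevavaivizizuek.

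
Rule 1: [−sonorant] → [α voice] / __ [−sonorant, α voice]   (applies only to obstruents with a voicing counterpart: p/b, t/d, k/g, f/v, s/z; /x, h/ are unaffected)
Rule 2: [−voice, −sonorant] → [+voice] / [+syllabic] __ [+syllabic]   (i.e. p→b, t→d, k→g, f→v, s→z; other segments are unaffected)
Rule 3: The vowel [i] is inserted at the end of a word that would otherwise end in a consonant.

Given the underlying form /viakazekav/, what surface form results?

viagazegavi

Rule 1 (regressive voicing assimilation): no segment meets the environment; /viakazekav/ is unchanged.
Rule 2 (intervocalic voicing): /k/ is a voiceless obstruent between vowels /a/ and /a/, so it voices to [g]. /k/ is a voiceless obstruent between vowels /e/ and /a/, so it voices to [g]. /viakazekav/ → viagazegav.
Rule 3 (final i-epenthesis): the form ends in the consonant /v/, so [i] is inserted word-finally. /viagazegav/ → viagazegavi.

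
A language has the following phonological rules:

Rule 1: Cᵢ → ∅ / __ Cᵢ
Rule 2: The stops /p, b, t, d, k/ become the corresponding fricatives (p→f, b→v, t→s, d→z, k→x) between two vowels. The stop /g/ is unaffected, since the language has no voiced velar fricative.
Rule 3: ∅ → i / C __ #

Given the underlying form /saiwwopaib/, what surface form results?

Rule 1 (degemination): /ww/ is a geminate; the first /w/ deletes. /saiwwopaib/ → saiwopaib.
Rule 2 (intervocalic spirantization): /p/ is a stop between vowels /o/ and /a/, so it spirantizes to the fricative [f]. /saiwopaib/ → saiwofaib.
Rule 3 (final i-epenthesis): the form ends in the consonant /b/, so [i] is inserted word-finally. /saiwofaib/ → saiwofaibi.

saiwofaibi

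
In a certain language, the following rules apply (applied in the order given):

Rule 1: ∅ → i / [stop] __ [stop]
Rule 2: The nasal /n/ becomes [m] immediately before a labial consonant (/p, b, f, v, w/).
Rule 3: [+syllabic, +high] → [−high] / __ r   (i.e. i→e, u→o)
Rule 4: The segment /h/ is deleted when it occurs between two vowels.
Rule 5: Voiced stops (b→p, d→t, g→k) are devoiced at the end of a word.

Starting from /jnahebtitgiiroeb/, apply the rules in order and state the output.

Rule 1 (stop-cluster i-epenthesis): /b/ and /t/ form a stop–stop cluster, so [i] is inserted between them. /t/ and /g/ form a stop–stop cluster, so [i] is inserted between them. /jnahebtitgiiroeb/ → jnahebititigiiroeb.
Rule 2 (nasal place assimilation): no segment meets the environment; /jnahebititigiiroeb/ is unchanged.
Rule 3 (pre-rhotic lowering): /i/ is a high vowel immediately before /r/, so it lowers to [e]. /jnahebititigiiroeb/ → jnahebititigieroeb.
Rule 4 (intervocalic h-deletion): /h/ occurs between vowels /a/ and /e/, so it deletes. /jnahebititigieroeb/ → jnaebititigieroeb.
Rule 5 (final devoicing): /b/ is a voiced stop in word-final position, so it devoices to [p]. /jnaebititigieroeb/ → jnaebititigieroep.

jnaebititigieroep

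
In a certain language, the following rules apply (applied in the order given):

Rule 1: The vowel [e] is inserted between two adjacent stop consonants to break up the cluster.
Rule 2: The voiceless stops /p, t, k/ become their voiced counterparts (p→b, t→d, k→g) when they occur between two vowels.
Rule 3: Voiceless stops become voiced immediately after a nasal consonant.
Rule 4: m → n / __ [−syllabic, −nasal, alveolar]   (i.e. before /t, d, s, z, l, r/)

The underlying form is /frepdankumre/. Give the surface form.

frebedangunre

Rule 1 (stop-cluster e-epenthesis): /p/ and /d/ form a stop–stop cluster, so [e] is inserted between them. /frepdankumre/ → frepedankumre.
Rule 2 (intervocalic voicing): /p/ is a voiceless stop between vowels /e/ and /e/, so it voices to [b]. /frepedankumre/ → frebedankumre.
Rule 3 (post-nasal voicing): /k/ is a voiceless stop immediately after the nasal /n/, so it voices to [g]. /frebedankumre/ → frebedangumre.
Rule 4 (nasal place assimilation): /m/ precedes the alveolar consonant /r/, so it assimilates in place to [n]. /frebedangumre/ → frebedangunre.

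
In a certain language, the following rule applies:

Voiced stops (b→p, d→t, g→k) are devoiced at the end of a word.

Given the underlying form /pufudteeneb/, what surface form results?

/b/ is a voiced stop in word-final position, so it devoices to [p].
Surface form: [pufudteenep].

pufudteenep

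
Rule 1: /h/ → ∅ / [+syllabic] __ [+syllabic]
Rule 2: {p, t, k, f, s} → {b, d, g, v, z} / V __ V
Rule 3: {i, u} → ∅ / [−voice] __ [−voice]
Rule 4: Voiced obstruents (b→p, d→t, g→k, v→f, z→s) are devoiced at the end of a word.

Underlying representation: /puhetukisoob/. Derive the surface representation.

Rule 1 (intervocalic h-deletion): /h/ occurs between vowels /u/ and /e/, so it deletes. /puhetukisoob/ → puetukisoob.
Rule 2 (intervocalic voicing): /t/ is a voiceless obstruent between vowels /e/ and /u/, so it voices to [d]. /k/ is a voiceless obstruent between vowels /u/ and /i/, so it voices to [g]. /s/ is a voiceless obstruent between vowels /i/ and /o/, so it voices to [z]. /puetukisoob/ → puedugizoob.
Rule 3 (high vowel syncope): no segment meets the environment; /puedugizoob/ is unchanged.
Rule 4 (final devoicing): /b/ is a voiced obstruent in word-final position, so it devoices to [p]. /puedugizoob/ → puedugizoop.

puedugizoop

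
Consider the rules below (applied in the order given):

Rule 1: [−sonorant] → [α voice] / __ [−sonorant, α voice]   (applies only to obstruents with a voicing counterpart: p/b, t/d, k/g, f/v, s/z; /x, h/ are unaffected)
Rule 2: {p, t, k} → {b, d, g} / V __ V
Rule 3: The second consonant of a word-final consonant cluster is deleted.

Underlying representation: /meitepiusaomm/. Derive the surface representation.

Rule 1 (regressive voicing assimilation): no segment meets the environment; /meitepiusaomm/ is unchanged.
Rule 2 (intervocalic voicing): /t/ is a voiceless stop between vowels /i/ and /e/, so it voices to [d]. /p/ is a voiceless stop between vowels /e/ and /i/, so it voices to [b]. /meitepiusaomm/ → meidebiusaomm.
Rule 3 (final cluster simplification): /m/ is the second consonant of a word-final cluster /mm/, so it deletes. /meidebiusaomm/ → meidebiusaom.

meidebiusaom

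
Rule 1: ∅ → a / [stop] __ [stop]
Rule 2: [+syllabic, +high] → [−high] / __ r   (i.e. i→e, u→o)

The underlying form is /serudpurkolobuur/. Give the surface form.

Rule 1 (stop-cluster a-epenthesis): /d/ and /p/ form a stop–stop cluster, so [a] is inserted between them. /serudpurkolobuur/ → serudapurkolobuur.
Rule 2 (pre-rhotic lowering): /u/ is a high vowel immediately before /r/, so it lowers to [o]. /u/ is a high vowel immediately before /r/, so it lowers to [o]. /serudapurkolobuur/ → serudaporkolobuor.

serudaporkolobuor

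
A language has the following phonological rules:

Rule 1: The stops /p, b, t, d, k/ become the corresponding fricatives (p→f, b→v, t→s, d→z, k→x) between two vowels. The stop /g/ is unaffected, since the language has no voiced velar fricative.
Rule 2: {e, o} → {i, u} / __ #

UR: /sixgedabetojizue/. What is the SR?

Rule 1 (intervocalic spirantization): /d/ is a stop between vowels /e/ and /a/, so it spirantizes to the fricative [z]. /b/ is a stop between vowels /a/ and /e/, so it spirantizes to the fricative [v]. /t/ is a stop between vowels /e/ and /o/, so it spirantizes to the fricative [s]. /sixgedabetojizue/ → sixgezavesojizue.
Rule 2 (final vowel raising): /e/ is a mid vowel in word-final position, so it raises to [i]. /sixgezavesojizue/ → sixgezavesojizui.

sixgezavesojizui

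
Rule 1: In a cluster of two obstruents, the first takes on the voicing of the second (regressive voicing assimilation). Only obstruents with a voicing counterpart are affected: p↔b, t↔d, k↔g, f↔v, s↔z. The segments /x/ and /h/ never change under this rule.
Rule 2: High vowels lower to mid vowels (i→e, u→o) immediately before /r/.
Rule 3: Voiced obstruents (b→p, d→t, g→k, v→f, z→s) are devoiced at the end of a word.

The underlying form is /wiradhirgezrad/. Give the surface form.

Rule 1 (regressive voicing assimilation): /d/ precedes the voiceless obstruent /h/, so it devoices to [t] by assimilation. /wiradhirgezrad/ → wirathirgezrad.
Rule 2 (pre-rhotic lowering): /i/ is a high vowel immediately before /r/, so it lowers to [e]. /i/ is a high vowel immediately before /r/, so it lowers to [e]. /wirathirgezrad/ → werathergezrad.
Rule 3 (final devoicing): /d/ is a voiced obstruent in word-final position, so it devoices to [t]. /werathergezrad/ → werathergezrat.

werathergezrat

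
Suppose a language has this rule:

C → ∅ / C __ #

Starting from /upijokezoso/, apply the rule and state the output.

No segment of /upijokezoso/ meets the structural description of the rule, so the form surfaces unchanged.

upijokezoso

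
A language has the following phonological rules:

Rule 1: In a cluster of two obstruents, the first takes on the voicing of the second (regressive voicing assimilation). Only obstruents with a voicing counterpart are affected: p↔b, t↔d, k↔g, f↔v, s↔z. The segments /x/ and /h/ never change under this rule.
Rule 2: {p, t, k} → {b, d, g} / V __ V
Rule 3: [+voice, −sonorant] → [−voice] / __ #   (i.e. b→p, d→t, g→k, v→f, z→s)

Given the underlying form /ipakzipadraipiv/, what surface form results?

ibagzibadraibif

Rule 1 (regressive voicing assimilation): /k/ precedes the voiced obstruent /z/, so it voices to [g] by assimilation. /ipakzipadraipiv/ → ipagzipadraipiv.
Rule 2 (intervocalic voicing): /p/ is a voiceless stop between vowels /i/ and /a/, so it voices to [b]. /p/ is a voiceless stop between vowels /i/ and /a/, so it voices to [b]. /p/ is a voiceless stop between vowels /i/ and /i/, so it voices to [b]. /ipagzipadraipiv/ → ibagzibadraibiv.
Rule 3 (final devoicing): /v/ is a voiced obstruent in word-final position, so it devoices to [f]. /ibagzibadraibiv/ → ibagzibadraibif.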